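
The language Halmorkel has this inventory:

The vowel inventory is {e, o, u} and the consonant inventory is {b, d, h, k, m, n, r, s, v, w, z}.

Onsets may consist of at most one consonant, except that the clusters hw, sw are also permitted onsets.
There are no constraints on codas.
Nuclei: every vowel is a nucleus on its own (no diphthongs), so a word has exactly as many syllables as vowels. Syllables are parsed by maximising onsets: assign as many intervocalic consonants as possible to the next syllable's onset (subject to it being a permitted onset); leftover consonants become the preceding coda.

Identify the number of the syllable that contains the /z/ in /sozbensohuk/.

The vowels are o, e, o, u — 4 nuclei, so 4 syllables.
/o…e/ gap (V1→V2): /zb/ — longest licit onset from the right is /b/, leaving /z/ as coda.
/e…o/ gap (V2→V3): /ns/ splits as /n/ + /s/ (/s/ is the longest suffix that is a licit onset).
/o…u/ gap (V3→V4): /h/ is a single consonant, so it becomes the next onset.
Putting it together: soz.ben.so.huk.
The /z/ is in the coda of syllable 1 (/soz/).

1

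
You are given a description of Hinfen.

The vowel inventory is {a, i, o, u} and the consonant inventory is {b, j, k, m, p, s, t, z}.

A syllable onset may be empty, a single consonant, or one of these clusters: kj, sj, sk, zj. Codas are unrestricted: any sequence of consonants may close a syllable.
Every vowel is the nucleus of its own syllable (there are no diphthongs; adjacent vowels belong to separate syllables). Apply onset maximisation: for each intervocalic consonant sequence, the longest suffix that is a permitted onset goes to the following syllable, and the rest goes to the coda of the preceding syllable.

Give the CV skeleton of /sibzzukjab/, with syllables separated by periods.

CVCC.CV.CCVC

Vowels present: i, u, a; each is a nucleus, giving 3 syllables.
V1 /i/ – V2 /u/: /bzz/ — longest licit onset from the right is /z/, leaving /bz/ as coda.
V2 /u/ – V3 /a/: cluster /kj/ — /kj/ is itself a permitted onset, so the whole cluster goes right; preceding coda = ∅.
Result: sibz.zu.kjab.
Mapping each syllable to C/V: /sibz/ → CVCC, /zu/ → CV, /kjab/ → CCVC.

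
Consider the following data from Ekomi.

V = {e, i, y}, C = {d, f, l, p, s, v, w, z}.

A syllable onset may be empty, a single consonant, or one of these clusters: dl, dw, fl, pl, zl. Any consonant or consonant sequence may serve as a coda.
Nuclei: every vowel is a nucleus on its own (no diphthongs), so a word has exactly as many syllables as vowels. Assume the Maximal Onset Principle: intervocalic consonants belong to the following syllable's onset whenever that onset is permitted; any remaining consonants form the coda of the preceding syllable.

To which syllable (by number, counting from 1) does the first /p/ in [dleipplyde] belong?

Nuclei (vowels): e, i, y, e → 4 syllables.
V1 /e/ – V2 /i/: nothing intervenes; syllable break is V.V.
V2 /i/ – V3 /y/: /ppl/; trying suffixes from longest down, /pl/ is the first permitted one, so coda /p/ | onset /pl/.
V3 /y/ – V4 /e/: /d/ is a single consonant, so it becomes the next onset.
Result: dle.ip.ply.de.
The first /p/ is in the coda of syllable 2 (/ip/).

2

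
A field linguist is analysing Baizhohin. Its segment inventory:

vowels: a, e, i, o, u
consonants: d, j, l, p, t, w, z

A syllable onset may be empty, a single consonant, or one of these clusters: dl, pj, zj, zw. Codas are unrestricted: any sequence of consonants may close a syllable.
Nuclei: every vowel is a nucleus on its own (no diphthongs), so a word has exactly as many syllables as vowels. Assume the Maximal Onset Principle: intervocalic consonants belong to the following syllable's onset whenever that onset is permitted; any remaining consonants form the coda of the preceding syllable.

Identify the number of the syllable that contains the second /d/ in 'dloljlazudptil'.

3

Nuclei (vowels): o, a, u, i → 4 syllables.
σ1/σ2 boundary: /ljl/; trying suffixes from longest down, /l/ is the first permitted one, so coda /lj/ | onset /l/.
σ2/σ3 boundary: just /z/ — single C goes to the following onset.
σ3/σ4 boundary: /dpt/ splits as /dp/ + /t/ (/t/ is the longest suffix that is a licit onset).
Result: dlolj.la.zudp.til.
The second /d/ is in the coda of syllable 3 (/zudp/).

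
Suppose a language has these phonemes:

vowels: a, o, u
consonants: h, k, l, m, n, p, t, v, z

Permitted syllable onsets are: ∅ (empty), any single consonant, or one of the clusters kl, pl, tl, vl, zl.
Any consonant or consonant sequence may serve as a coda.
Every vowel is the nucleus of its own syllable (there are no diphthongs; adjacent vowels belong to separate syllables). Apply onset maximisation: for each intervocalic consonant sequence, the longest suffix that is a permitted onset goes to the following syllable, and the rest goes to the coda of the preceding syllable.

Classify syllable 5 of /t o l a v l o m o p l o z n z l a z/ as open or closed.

Vowels present: o, a, o, o, o, a; each is a nucleus, giving 6 syllables.
/o…a/ gap (V1→V2): just /l/ — single C goes to the following onset.
/a…o/ gap (V2→V3): cluster /vl/ — /vl/ is itself a permitted onset, so the whole cluster goes right; preceding coda = ∅.
/o…o/ gap (V3→V4): just /m/ — single C goes to the following onset.
/o…o/ gap (V4→V5): /pl/ is a licit onset in full, so it all attaches to the next syllable.
/o…a/ gap (V5→V6): cluster /znzl/ — the longest permitted-onset suffix is /zl/; onset = /zl/, preceding coda = /zn/.
Syllabification: to.la.vlo.mo.plozn.zlaz.
Syllable 5 is /plozn/ with coda /zn/, so it is closed.

closed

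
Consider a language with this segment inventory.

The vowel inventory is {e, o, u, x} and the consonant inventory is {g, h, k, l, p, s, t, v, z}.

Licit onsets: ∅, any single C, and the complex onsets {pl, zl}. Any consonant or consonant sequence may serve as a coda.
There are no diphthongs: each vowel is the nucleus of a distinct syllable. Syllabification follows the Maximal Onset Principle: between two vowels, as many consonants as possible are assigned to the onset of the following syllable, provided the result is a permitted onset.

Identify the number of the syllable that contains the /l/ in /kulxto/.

Vowels present: u, x, o; each is a nucleus, giving 3 syllables.
/u…x/ gap (V1→V2): just /l/ — single C goes to the following onset.
/x…o/ gap (V2→V3): /t/ is a single consonant, so it becomes the next onset.
Putting it together: ku.lx.to.
The /l/ is in the onset of syllable 2 (/lx/).

2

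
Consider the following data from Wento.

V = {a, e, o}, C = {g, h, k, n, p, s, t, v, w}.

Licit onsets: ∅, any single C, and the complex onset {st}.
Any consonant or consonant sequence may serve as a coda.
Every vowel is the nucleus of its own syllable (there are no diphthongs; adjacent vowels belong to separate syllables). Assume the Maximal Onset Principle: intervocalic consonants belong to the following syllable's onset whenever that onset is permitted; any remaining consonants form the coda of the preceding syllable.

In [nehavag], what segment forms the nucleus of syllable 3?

a

The vowels are e, a, a — 3 nuclei, so 3 syllables.
The third nucleus (vowel 3 from the left) is /a/.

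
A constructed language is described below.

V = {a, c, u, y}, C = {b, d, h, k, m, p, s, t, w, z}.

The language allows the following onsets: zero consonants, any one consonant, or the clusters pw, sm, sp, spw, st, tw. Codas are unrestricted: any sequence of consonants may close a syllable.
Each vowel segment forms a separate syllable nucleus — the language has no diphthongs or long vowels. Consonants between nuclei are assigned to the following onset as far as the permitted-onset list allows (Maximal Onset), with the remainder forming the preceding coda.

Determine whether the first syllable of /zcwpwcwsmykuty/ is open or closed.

closed

Vowels present: c, c, y, u, y; each is a nucleus, giving 5 syllables.
V1 /c/ – V2 /c/: /wpw/ splits as /w/ + /pw/ (/pw/ is the longest suffix that is a licit onset).
V2 /c/ – V3 /y/: /wsm/ splits as /w/ + /sm/ (/sm/ is the longest suffix that is a licit onset).
V3 /y/ – V4 /u/: /k/ is a single consonant, so it becomes the next onset.
V4 /u/ – V5 /y/: /t/ → onset of the next syllable (single consonants are always licit onsets).
So the parse is zcw.pwcw.smy.ku.ty.
Syllable 1 is /zcw/ with coda /w/, so it is closed.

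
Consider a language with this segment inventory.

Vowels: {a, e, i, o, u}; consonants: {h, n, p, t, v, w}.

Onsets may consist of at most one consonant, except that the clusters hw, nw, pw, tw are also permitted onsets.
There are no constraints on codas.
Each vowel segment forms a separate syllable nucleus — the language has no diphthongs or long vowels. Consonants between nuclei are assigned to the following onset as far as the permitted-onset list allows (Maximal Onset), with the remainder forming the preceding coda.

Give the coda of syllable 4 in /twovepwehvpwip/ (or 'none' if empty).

p

The vowels are o, e, e, i — 4 nuclei, so 4 syllables.
V1 /o/ – V2 /e/: /v/ is a single consonant, so it becomes the next onset.
V2 /e/ – V3 /e/: cluster /pw/ — /pw/ is itself a permitted onset, so the whole cluster goes right; preceding coda = ∅.
V3 /e/ – V4 /i/: cluster /hvpw/ — the longest permitted-onset suffix is /pw/; onset = /pw/, preceding coda = /hv/.
Syllabification: two.ve.pwehv.pwip.
Syllable 4 is /pwip/: onset /pw/, nucleus /i/, coda /p/.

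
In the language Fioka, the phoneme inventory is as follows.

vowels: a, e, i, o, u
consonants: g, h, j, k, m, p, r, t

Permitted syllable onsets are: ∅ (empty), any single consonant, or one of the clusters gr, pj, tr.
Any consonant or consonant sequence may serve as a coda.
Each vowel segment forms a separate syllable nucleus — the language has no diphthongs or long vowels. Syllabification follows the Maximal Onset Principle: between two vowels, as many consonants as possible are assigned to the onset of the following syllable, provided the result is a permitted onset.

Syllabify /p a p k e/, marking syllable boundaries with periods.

pap.ke

Nuclei (vowels): a, e → 2 syllables.
σ1/σ2 boundary: /pk/ splits as /p/ + /k/ (/k/ is the longest suffix that is a licit onset).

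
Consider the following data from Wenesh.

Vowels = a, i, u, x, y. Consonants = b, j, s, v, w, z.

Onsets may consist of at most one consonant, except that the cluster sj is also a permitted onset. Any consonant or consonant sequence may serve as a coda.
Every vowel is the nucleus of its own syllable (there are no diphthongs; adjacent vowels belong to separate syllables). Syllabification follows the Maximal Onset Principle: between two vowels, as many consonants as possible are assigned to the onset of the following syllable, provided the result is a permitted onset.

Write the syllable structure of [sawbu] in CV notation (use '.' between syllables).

The vowels are a, u — 2 nuclei, so 2 syllables.
V1 /a/ – V2 /u/: /wb/ splits as /w/ + /b/ (/b/ is the longest suffix that is a licit onset).
Syllabification: saw.bu.
Mapping each syllable to C/V: /saw/ → CVC, /bu/ → CV.

CVC.CV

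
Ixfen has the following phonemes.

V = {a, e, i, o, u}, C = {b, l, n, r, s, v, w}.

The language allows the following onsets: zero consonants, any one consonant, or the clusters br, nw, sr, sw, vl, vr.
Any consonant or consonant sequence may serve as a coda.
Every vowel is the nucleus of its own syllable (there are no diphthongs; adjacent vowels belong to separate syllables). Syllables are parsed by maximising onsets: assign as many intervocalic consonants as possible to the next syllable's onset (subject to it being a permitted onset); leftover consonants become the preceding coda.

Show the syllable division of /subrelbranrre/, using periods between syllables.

su.brel.branr.re

Nuclei (vowels): u, e, a, e → 4 syllables.
σ1/σ2 boundary: cluster /br/ — /br/ is itself a permitted onset, so the whole cluster goes right; preceding coda = ∅.
σ2/σ3 boundary: /lbr/; trying suffixes from longest down, /br/ is the first permitted one, so coda /l/ | onset /br/.
σ3/σ4 boundary: cluster /nrr/ — the longest permitted-onset suffix is /r/; onset = /r/, preceding coda = /nr/.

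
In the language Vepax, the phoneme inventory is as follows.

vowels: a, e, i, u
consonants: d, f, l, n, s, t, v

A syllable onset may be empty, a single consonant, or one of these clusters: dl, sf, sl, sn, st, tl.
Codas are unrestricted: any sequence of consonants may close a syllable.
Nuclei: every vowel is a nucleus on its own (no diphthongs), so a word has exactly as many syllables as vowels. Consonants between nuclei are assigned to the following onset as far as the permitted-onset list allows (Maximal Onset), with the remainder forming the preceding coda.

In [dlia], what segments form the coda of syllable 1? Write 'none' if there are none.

Nuclei (vowels): i, a → 2 syllables.
Between /i/ (V1) and /a/ (V2): nothing intervenes; syllable break is V.V.
Putting it together: dli.a.
Syllable 1 is /dli/: onset /dl/, nucleus /i/, coda ∅.

none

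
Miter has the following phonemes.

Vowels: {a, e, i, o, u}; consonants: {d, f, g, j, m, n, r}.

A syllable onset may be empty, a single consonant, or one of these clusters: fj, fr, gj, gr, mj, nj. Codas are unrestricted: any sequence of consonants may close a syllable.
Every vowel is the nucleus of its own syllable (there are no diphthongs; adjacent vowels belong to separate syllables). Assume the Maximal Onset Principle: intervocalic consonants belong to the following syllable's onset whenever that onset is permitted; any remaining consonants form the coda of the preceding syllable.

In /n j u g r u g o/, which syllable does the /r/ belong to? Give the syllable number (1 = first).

2

Vowels present: u, u, o; each is a nucleus, giving 3 syllables.
Between /u/ (V1) and /u/ (V2): cluster /gr/ — /gr/ is itself a permitted onset, so the whole cluster goes right; preceding coda = ∅.
Between /u/ (V2) and /o/ (V3): /g/ is a single consonant, so it becomes the next onset.
So the parse is nju.gru.go.
The /r/ is in the onset of syllable 2 (/gru/).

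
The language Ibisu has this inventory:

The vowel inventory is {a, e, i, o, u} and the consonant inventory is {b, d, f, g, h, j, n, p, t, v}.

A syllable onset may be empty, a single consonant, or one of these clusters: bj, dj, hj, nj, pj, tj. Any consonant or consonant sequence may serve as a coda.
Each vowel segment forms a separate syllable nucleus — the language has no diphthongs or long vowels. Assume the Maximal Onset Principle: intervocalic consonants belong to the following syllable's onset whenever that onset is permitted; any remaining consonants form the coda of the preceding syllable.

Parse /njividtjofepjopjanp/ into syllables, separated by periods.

Nuclei (vowels): i, i, o, e, o, a → 6 syllables.
Between /i/ (V1) and /i/ (V2): just /v/ — single C goes to the following onset.
Between /i/ (V2) and /o/ (V3): cluster /dtj/ — the longest permitted-onset suffix is /tj/; onset = /tj/, preceding coda = /d/.
Between /o/ (V3) and /e/ (V4): /f/ → onset of the next syllable (single consonants are always licit onsets).
Between /e/ (V4) and /o/ (V5): /pj/ is a licit onset in full, so it all attaches to the next syllable.
Between /o/ (V5) and /a/ (V6): cluster /pj/ — /pj/ is itself a permitted onset, so the whole cluster goes right; preceding coda = ∅.

nji.vid.tjo.fe.pjo.pjanp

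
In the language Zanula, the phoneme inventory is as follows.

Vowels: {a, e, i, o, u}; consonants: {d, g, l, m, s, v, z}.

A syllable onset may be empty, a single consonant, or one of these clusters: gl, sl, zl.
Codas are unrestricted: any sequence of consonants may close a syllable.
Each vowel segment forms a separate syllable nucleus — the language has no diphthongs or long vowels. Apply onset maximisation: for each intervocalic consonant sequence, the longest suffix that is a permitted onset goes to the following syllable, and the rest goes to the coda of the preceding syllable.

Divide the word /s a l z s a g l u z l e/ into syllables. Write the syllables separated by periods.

salz.sa.glu.zle

The vowels are a, a, u, e — 4 nuclei, so 4 syllables.
σ1/σ2 boundary: /lzs/ — longest licit onset from the right is /s/, leaving /lz/ as coda.
σ2/σ3 boundary: cluster /gl/ — /gl/ is itself a permitted onset, so the whole cluster goes right; preceding coda = ∅.
σ3/σ4 boundary: /zl/ — entire cluster is a permitted onset → onset /zl/, coda ∅.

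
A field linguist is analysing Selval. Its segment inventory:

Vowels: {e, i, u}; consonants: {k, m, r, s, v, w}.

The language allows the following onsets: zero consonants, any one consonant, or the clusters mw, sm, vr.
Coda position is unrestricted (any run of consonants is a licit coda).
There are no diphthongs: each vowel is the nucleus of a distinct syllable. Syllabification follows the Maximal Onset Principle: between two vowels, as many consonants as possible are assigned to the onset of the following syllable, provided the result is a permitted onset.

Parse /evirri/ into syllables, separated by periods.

e.vir.ri

Vowels present: e, i, i; each is a nucleus, giving 3 syllables.
Between /e/ (V1) and /i/ (V2): /v/ → onset of the next syllable (single consonants are always licit onsets).
Between /i/ (V2) and /i/ (V3): cluster /rr/ — the longest permitted-onset suffix is /r/; onset = /r/, preceding coda = /r/.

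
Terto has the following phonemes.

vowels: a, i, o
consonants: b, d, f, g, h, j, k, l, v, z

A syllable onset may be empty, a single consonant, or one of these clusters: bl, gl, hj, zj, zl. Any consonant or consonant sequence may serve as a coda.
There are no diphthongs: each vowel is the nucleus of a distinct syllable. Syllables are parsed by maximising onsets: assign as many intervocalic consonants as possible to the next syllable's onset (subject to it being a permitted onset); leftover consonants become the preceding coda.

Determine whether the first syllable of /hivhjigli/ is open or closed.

The vowels are i, i, i — 3 nuclei, so 3 syllables.
/i…i/ gap (V1→V2): /vhj/ — longest licit onset from the right is /hj/, leaving /v/ as coda.
/i…i/ gap (V2→V3): cluster /gl/ — /gl/ is itself a permitted onset, so the whole cluster goes right; preceding coda = ∅.
Syllabification: hiv.hji.gli.
Syllable 1 is /hiv/ with coda /v/, so it is closed.

closed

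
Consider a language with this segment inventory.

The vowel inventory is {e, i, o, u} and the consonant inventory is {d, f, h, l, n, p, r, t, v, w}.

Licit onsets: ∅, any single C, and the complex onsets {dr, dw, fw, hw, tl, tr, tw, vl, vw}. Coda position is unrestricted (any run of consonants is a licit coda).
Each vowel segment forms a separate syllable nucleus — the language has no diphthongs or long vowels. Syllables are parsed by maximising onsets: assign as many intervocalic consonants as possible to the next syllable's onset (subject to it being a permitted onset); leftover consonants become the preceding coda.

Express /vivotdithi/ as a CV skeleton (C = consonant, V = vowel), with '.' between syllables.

Nuclei (vowels): i, o, i, i → 4 syllables.
σ1/σ2 boundary: /v/ → onset of the next syllable (single consonants are always licit onsets).
σ2/σ3 boundary: cluster /td/ — the longest permitted-onset suffix is /d/; onset = /d/, preceding coda = /t/.
σ3/σ4 boundary: cluster /th/ — the longest permitted-onset suffix is /h/; onset = /h/, preceding coda = /t/.
Result: vi.vot.dit.hi.
Mapping each syllable to C/V: /vi/ → CV, /vot/ → CVC, /dit/ → CVC, /hi/ → CV.

CV.CVC.CVC.CV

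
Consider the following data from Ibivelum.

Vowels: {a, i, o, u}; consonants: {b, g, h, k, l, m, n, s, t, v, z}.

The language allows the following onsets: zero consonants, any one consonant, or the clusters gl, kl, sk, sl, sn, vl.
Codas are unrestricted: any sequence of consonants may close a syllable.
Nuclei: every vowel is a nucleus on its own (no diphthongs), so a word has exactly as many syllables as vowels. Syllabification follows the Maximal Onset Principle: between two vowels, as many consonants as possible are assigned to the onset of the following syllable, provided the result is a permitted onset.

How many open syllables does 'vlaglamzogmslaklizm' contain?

Vowels present: a, a, o, a, i; each is a nucleus, giving 5 syllables.
σ1/σ2 boundary: /gl/ — entire cluster is a permitted onset → onset /gl/, coda ∅.
σ2/σ3 boundary: /mz/ splits as /m/ + /z/ (/z/ is the longest suffix that is a licit onset).
σ3/σ4 boundary: /gmsl/ splits as /gm/ + /sl/ (/sl/ is the longest suffix that is a licit onset).
σ4/σ5 boundary: /kl/ is a licit onset in full, so it all attaches to the next syllable.
Putting it together: vla.glam.zogm.sla.klizm.
Classifying each syllable: /vla/ (open), /glam/ (closed), /zogm/ (closed), /sla/ (open), /klizm/ (closed).
Open syllables: 2.

2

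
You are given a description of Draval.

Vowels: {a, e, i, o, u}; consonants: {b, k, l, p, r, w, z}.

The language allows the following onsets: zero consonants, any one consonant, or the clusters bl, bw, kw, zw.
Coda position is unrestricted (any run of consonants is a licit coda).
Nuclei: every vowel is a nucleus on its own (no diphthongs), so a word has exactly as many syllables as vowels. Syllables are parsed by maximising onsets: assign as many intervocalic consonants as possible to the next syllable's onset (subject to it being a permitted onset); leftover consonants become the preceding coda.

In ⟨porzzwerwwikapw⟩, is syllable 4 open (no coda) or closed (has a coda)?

Nuclei (vowels): o, e, i, a → 4 syllables.
V1 /o/ – V2 /e/: /rzzw/ — longest licit onset from the right is /zw/, leaving /rz/ as coda.
V2 /e/ – V3 /i/: /rww/ splits as /rw/ + /w/ (/w/ is the longest suffix that is a licit onset).
V3 /i/ – V4 /a/: /k/ → onset of the next syllable (single consonants are always licit onsets).
Result: porz.zwerw.wi.kapw.
Syllable 4 is /kapw/ with coda /pw/, so it is closed.

closed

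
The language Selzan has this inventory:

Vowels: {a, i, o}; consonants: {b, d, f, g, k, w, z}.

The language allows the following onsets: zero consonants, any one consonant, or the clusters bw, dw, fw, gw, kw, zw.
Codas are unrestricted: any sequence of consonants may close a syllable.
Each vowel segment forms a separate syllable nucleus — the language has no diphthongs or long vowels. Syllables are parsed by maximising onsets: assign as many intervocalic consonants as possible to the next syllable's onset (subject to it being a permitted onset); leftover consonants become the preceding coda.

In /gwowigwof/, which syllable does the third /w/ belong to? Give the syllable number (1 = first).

3

Vowels present: o, i, o; each is a nucleus, giving 3 syllables.
V1 /o/ – V2 /i/: just /w/ — single C goes to the following onset.
V2 /i/ – V3 /o/: cluster /gw/ — /gw/ is itself a permitted onset, so the whole cluster goes right; preceding coda = ∅.
Result: gwo.wi.gwof.
The third /w/ is in the onset of syllable 3 (/gwof/).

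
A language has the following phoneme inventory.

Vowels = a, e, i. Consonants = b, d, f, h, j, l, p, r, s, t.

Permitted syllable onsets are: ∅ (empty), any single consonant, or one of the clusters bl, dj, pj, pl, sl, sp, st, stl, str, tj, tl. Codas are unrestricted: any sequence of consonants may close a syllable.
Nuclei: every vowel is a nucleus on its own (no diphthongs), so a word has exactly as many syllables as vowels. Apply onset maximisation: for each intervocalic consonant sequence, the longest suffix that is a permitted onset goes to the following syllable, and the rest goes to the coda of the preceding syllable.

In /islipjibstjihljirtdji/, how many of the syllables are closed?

3

Vowels present: i, i, i, i, i, i; each is a nucleus, giving 6 syllables.
Between /i/ (V1) and /i/ (V2): /sl/ is a licit onset in full, so it all attaches to the next syllable.
Between /i/ (V2) and /i/ (V3): /pj/ — entire cluster is a permitted onset → onset /pj/, coda ∅.
Between /i/ (V3) and /i/ (V4): cluster /bstj/ — the longest permitted-onset suffix is /tj/; onset = /tj/, preceding coda = /bs/.
Between /i/ (V4) and /i/ (V5): cluster /hlj/ — the longest permitted-onset suffix is /j/; onset = /j/, preceding coda = /hl/.
Between /i/ (V5) and /i/ (V6): /rtdj/; trying suffixes from longest down, /dj/ is the first permitted one, so coda /rt/ | onset /dj/.
Syllabification: i.sli.pjibs.tjihl.jirt.dji.
Classifying each syllable: /i/ (open), /sli/ (open), /pjibs/ (closed), /tjihl/ (closed), /jirt/ (closed), /dji/ (open).
Closed syllables: 3.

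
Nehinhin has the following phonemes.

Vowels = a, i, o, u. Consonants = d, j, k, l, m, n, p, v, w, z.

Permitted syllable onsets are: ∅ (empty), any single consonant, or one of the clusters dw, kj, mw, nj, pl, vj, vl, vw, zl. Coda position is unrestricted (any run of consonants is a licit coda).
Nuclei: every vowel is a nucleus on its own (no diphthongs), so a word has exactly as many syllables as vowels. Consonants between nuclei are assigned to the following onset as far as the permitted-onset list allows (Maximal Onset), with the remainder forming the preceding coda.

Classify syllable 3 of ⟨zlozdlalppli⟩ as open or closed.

open

Vowels present: o, a, i; each is a nucleus, giving 3 syllables.
V1 /o/ – V2 /a/: /zdl/; trying suffixes from longest down, /l/ is the first permitted one, so coda /zd/ | onset /l/.
V2 /a/ – V3 /i/: /lppl/; trying suffixes from longest down, /pl/ is the first permitted one, so coda /lp/ | onset /pl/.
So the parse is zlozd.lalp.pli.
Syllable 3 is /pli/; it ends in its nucleus with no coda, so it is open.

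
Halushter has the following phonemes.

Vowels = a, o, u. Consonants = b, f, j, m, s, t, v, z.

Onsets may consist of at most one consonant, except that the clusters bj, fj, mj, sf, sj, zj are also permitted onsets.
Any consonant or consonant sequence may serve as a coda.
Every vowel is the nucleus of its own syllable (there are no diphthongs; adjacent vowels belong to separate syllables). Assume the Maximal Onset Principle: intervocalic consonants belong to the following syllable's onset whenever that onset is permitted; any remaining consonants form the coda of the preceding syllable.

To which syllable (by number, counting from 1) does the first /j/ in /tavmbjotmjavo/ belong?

2

The vowels are a, o, a, o — 4 nuclei, so 4 syllables.
σ1/σ2 boundary: /vmbj/ splits as /vm/ + /bj/ (/bj/ is the longest suffix that is a licit onset).
σ2/σ3 boundary: cluster /tmj/ — the longest permitted-onset suffix is /mj/; onset = /mj/, preceding coda = /t/.
σ3/σ4 boundary: just /v/ — single C goes to the following onset.
Syllabification: tavm.bjot.mja.vo.
The first /j/ is in the onset of syllable 2 (/bjot/).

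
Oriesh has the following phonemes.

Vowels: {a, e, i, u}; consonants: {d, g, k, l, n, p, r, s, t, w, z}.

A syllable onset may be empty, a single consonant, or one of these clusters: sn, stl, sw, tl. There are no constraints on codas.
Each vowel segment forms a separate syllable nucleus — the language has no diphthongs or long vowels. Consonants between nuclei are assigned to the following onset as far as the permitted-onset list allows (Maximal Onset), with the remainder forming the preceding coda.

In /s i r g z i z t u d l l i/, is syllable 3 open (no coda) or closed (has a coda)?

closed

The vowels are i, i, u, i — 4 nuclei, so 4 syllables.
/i…i/ gap (V1→V2): /rgz/ splits as /rg/ + /z/ (/z/ is the longest suffix that is a licit onset).
/i…u/ gap (V2→V3): /zt/ — longest licit onset from the right is /t/, leaving /z/ as coda.
/u…i/ gap (V3→V4): /dll/ — longest licit onset from the right is /l/, leaving /dl/ as coda.
Putting it together: sirg.ziz.tudl.li.
Syllable 3 is /tudl/ with coda /dl/, so it is closed.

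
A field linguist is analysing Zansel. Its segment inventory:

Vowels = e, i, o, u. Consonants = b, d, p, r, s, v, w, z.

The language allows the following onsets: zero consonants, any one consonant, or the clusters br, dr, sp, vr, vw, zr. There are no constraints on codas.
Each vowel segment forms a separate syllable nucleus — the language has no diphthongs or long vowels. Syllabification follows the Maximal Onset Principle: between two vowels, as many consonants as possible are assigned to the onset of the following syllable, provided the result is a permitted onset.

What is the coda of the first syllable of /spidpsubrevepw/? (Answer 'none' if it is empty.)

Nuclei (vowels): i, u, e, e → 4 syllables.
V1 /i/ – V2 /u/: /dps/ — longest licit onset from the right is /s/, leaving /dp/ as coda.
V2 /u/ – V3 /e/: /br/ is a licit onset in full, so it all attaches to the next syllable.
V3 /e/ – V4 /e/: /v/ → onset of the next syllable (single consonants are always licit onsets).
Result: spidp.su.bre.vepw.
Syllable 1 is /spidp/: onset /sp/, nucleus /i/, coda /dp/.

dp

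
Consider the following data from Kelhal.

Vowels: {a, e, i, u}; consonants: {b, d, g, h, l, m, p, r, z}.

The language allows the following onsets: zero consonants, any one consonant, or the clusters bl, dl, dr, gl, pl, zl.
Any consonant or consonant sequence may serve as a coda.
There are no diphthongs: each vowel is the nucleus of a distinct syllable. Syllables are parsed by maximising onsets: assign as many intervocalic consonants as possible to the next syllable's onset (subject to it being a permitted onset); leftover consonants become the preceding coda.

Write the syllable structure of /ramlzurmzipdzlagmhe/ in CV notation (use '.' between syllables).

The vowels are a, u, i, a, e — 5 nuclei, so 5 syllables.
V1 /a/ – V2 /u/: /mlz/ splits as /ml/ + /z/ (/z/ is the longest suffix that is a licit onset).
V2 /u/ – V3 /i/: cluster /rmz/ — the longest permitted-onset suffix is /z/; onset = /z/, preceding coda = /rm/.
V3 /i/ – V4 /a/: /pdzl/ splits as /pd/ + /zl/ (/zl/ is the longest suffix that is a licit onset).
V4 /a/ – V5 /e/: cluster /gmh/ — the longest permitted-onset suffix is /h/; onset = /h/, preceding coda = /gm/.
Syllabification: raml.zurm.zipd.zlagm.he.
Mapping each syllable to C/V: /raml/ → CVCC, /zurm/ → CVCC, /zipd/ → CVCC, /zlagm/ → CCVCC, /he/ → CV.

CVCC.CVCC.CVCC.CCVCC.CV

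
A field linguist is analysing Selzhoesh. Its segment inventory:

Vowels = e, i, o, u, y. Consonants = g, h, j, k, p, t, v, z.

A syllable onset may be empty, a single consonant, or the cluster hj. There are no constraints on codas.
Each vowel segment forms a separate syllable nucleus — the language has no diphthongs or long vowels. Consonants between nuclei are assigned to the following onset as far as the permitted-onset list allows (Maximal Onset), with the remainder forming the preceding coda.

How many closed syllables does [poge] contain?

Nuclei (vowels): o, e → 2 syllables.
/o…e/ gap (V1→V2): just /g/ — single C goes to the following onset.
Syllabification: po.ge.
Classifying each syllable: /po/ (open), /ge/ (open).
Closed syllables: 0.

0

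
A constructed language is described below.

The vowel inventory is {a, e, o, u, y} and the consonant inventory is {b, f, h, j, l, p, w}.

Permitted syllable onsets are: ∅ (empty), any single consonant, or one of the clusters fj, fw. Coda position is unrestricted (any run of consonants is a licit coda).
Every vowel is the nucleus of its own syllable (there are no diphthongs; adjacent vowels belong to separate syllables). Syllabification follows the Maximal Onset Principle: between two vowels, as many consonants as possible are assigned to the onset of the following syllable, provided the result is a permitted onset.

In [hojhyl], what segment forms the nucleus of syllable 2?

Vowels present: o, y; each is a nucleus, giving 2 syllables.
The second nucleus (vowel 2 from the left) is /y/.

y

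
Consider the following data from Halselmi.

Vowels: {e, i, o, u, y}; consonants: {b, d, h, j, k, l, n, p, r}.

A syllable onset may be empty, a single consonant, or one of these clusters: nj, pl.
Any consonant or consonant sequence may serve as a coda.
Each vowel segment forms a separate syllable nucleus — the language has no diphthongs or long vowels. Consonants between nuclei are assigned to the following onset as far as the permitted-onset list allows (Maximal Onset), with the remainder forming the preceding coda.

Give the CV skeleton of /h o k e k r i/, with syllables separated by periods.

The vowels are o, e, i — 3 nuclei, so 3 syllables.
σ1/σ2 boundary: just /k/ — single C goes to the following onset.
σ2/σ3 boundary: /kr/ — longest licit onset from the right is /r/, leaving /k/ as coda.
So the parse is ho.kek.ri.
Mapping each syllable to C/V: /ho/ → CV, /kek/ → CVC, /ri/ → CV.

CV.CVC.CV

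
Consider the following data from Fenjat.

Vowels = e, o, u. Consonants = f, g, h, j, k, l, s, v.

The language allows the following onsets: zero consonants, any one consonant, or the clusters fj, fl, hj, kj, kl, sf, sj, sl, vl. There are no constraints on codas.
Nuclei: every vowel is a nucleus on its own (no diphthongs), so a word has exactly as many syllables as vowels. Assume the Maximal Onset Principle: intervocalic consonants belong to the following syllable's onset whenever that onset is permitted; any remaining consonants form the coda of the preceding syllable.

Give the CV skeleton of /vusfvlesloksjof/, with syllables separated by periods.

CVCC.CCV.CCVC.CCVC

The vowels are u, e, o, o — 4 nuclei, so 4 syllables.
/u…e/ gap (V1→V2): /sfvl/ — longest licit onset from the right is /vl/, leaving /sf/ as coda.
/e…o/ gap (V2→V3): cluster /sl/ — /sl/ is itself a permitted onset, so the whole cluster goes right; preceding coda = ∅.
/o…o/ gap (V3→V4): /ksj/ — longest licit onset from the right is /sj/, leaving /k/ as coda.
Result: vusf.vle.slok.sjof.
Mapping each syllable to C/V: /vusf/ → CVCC, /vle/ → CCV, /slok/ → CCVC, /sjof/ → CCVC.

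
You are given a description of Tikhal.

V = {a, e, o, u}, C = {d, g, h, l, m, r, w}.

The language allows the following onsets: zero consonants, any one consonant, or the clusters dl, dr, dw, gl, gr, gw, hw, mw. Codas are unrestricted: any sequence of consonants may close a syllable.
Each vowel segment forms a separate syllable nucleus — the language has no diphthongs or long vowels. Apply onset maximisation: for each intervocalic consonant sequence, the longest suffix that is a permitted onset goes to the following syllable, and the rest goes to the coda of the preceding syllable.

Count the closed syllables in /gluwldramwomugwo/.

Vowels present: u, a, o, u, o; each is a nucleus, giving 5 syllables.
Between /u/ (V1) and /a/ (V2): cluster /wldr/ — the longest permitted-onset suffix is /dr/; onset = /dr/, preceding coda = /wl/.
Between /a/ (V2) and /o/ (V3): cluster /mw/ — /mw/ is itself a permitted onset, so the whole cluster goes right; preceding coda = ∅.
Between /o/ (V3) and /u/ (V4): /m/ is a single consonant, so it becomes the next onset.
Between /u/ (V4) and /o/ (V5): /gw/ is a licit onset in full, so it all attaches to the next syllable.
Syllabification: gluwl.dra.mwo.mu.gwo.
Classifying each syllable: /gluwl/ (closed), /dra/ (open), /mwo/ (open), /mu/ (open), /gwo/ (open).
Closed syllables: 1.

1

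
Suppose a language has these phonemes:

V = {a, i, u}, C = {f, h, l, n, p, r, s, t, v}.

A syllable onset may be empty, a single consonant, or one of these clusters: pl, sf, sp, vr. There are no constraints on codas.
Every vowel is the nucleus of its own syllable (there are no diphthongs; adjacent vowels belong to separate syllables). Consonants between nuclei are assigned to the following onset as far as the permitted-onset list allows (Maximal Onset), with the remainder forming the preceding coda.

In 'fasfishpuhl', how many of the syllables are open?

1

Vowels present: a, i, u; each is a nucleus, giving 3 syllables.
V1 /a/ – V2 /i/: cluster /sf/ — /sf/ is itself a permitted onset, so the whole cluster goes right; preceding coda = ∅.
V2 /i/ – V3 /u/: /shp/; trying suffixes from longest down, /p/ is the first permitted one, so coda /sh/ | onset /p/.
Result: fa.sfish.puhl.
Classifying each syllable: /fa/ (open), /sfish/ (closed), /puhl/ (closed).
Open syllables: 1.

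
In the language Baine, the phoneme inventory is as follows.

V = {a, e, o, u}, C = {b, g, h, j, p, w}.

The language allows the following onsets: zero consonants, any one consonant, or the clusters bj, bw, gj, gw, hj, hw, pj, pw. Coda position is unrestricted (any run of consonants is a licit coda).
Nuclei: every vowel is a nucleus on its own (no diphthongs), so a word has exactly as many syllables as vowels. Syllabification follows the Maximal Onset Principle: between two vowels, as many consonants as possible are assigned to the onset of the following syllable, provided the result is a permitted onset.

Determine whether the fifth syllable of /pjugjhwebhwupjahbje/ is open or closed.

The vowels are u, e, u, a, e — 5 nuclei, so 5 syllables.
Between /u/ (V1) and /e/ (V2): /gjhw/ splits as /gj/ + /hw/ (/hw/ is the longest suffix that is a licit onset).
Between /e/ (V2) and /u/ (V3): cluster /bhw/ — the longest permitted-onset suffix is /hw/; onset = /hw/, preceding coda = /b/.
Between /u/ (V3) and /a/ (V4): cluster /pj/ — /pj/ is itself a permitted onset, so the whole cluster goes right; preceding coda = ∅.
Between /a/ (V4) and /e/ (V5): /hbj/ splits as /h/ + /bj/ (/bj/ is the longest suffix that is a licit onset).
Result: pjugj.hweb.hwu.pjah.bje.
Syllable 5 is /bje/; it ends in its nucleus with no coda, so it is open.

open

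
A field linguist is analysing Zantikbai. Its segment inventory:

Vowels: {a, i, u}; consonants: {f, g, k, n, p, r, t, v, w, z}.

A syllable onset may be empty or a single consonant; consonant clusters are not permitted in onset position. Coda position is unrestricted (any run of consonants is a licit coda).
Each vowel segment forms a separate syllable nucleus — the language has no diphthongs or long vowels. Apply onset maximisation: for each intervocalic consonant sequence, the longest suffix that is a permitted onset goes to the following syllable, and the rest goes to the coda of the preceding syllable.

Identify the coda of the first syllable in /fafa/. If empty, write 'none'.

Vowels present: a, a; each is a nucleus, giving 2 syllables.
V1 /a/ – V2 /a/: /f/ is a single consonant, so it becomes the next onset.
Syllabification: fa.fa.
Syllable 1 is /fa/: onset /f/, nucleus /a/, coda ∅.

none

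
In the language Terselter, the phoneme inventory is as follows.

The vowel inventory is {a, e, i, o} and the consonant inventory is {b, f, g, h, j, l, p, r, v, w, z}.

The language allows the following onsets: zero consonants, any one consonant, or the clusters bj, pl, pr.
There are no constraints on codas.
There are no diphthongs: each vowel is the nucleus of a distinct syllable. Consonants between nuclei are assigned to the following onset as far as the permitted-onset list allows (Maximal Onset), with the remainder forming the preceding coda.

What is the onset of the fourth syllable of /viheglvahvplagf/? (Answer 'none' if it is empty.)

pl

Vowels present: i, e, a, a; each is a nucleus, giving 4 syllables.
σ1/σ2 boundary: just /h/ — single C goes to the following onset.
σ2/σ3 boundary: /glv/; trying suffixes from longest down, /v/ is the first permitted one, so coda /gl/ | onset /v/.
σ3/σ4 boundary: /hvpl/ splits as /hv/ + /pl/ (/pl/ is the longest suffix that is a licit onset).
So the parse is vi.hegl.vahv.plagf.
Syllable 4 is /plagf/: onset /pl/, nucleus /a/, coda /gf/.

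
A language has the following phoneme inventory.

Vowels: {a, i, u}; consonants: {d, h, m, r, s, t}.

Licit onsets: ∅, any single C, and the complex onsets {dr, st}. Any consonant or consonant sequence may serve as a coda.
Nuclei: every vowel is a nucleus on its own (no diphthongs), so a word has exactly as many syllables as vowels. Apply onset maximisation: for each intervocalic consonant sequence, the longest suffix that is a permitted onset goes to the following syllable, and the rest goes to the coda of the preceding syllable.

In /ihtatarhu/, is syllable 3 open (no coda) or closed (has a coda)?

Nuclei (vowels): i, a, a, u → 4 syllables.
V1 /i/ – V2 /a/: /ht/ splits as /h/ + /t/ (/t/ is the longest suffix that is a licit onset).
V2 /a/ – V3 /a/: /t/ → onset of the next syllable (single consonants are always licit onsets).
V3 /a/ – V4 /u/: /rh/ splits as /r/ + /h/ (/h/ is the longest suffix that is a licit onset).
So the parse is ih.ta.tar.hu.
Syllable 3 is /tar/ with coda /r/, so it is closed.

closed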